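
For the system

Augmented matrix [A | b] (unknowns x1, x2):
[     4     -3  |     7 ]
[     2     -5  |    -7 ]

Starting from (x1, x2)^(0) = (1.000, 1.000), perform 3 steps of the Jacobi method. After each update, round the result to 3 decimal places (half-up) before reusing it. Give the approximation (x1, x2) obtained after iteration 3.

Iteration 1:
  x1 = (7 - (-3)·1.000) / (4) = 2.500
  x2 = (-7 - (2)·1.000) / (-5) = 1.800
Iteration 2:
  x1 = (7 - (-3)·1.800) / (4) = 3.100
  x2 = (-7 - (2)·2.500) / (-5) = 2.400
Iteration 3:
  x1 = (7 - (-3)·2.400) / (4) = 3.550
  x2 = (-7 - (2)·3.100) / (-5) = 2.640

(3.550, 2.640)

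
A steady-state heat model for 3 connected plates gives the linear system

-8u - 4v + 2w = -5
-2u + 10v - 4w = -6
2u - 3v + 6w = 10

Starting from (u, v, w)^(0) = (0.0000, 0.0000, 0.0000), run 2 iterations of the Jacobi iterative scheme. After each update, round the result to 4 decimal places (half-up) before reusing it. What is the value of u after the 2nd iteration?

1.3417

Iteration 1:
  u = (-5 - (-4)·0.0000 - (2)·0.0000) / (-8) = 0.6250
  v = (-6 - (-2)·0.0000 - (-4)·0.0000) / (10) = -0.6000
  w = (10 - (2)·0.0000 - (-3)·0.0000) / (6) = 1.6667
Iteration 2:
  u = (-5 - (-4)·-0.6000 - (2)·1.6667) / (-8) = 1.3417
  v = (-6 - (-2)·0.6250 - (-4)·1.6667) / (10) = 0.1917
  w = (10 - (2)·0.6250 - (-3)·-0.6000) / (6) = 1.1583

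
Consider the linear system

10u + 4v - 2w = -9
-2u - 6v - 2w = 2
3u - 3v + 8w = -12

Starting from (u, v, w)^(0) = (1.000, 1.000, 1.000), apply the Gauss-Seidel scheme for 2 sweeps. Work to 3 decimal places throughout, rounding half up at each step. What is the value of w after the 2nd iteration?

Iteration 1:
  u = (-9 - (4)·1.000 - (-2)·1.000) / (10) = -1.100
  v = (2 - (-2)·-1.100 - (-2)·1.000) / (-6) = -0.300
  w = (-12 - (3)·-1.100 - (-3)·-0.300) / (8) = -1.200
Iteration 2:
  u = (-9 - (4)·-0.300 - (-2)·-1.200) / (10) = -1.020
  v = (2 - (-2)·-1.020 - (-2)·-1.200) / (-6) = 0.407
  w = (-12 - (3)·-1.020 - (-3)·0.407) / (8) = -0.965

-0.965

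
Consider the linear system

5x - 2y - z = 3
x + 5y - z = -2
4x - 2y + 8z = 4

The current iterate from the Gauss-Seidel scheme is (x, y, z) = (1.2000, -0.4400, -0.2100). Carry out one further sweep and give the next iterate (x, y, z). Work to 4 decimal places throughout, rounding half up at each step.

(0.3820, -0.5184, 0.1794)

One sweep:
  x = (3 - (-2)·-0.4400 - (-1)·-0.2100) / (5) = 0.3820
  y = (-2 - (1)·0.3820 - (-1)·-0.2100) / (5) = -0.5184
  z = (4 - (4)·0.3820 - (-2)·-0.5184) / (8) = 0.1794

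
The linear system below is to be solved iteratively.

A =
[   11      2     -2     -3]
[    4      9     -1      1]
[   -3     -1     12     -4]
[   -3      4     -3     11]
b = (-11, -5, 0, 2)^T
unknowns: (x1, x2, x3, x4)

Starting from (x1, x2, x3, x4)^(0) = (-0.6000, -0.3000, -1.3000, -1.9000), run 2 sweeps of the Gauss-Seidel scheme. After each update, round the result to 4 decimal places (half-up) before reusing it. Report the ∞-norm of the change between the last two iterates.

0.4640

Iteration 1:
  x1 = (-11 - (2)·-0.3000 - (-2)·-1.3000 - (-3)·-1.9000) / (11) = -1.7000
  x2 = (-5 - (4)·-1.7000 - (-1)·-1.3000 - (1)·-1.9000) / (9) = 0.2667
  x3 = (0 - (-3)·-1.7000 - (-1)·0.2667 - (-4)·-1.9000) / (12) = -1.0361
  x4 = (2 - (-3)·-1.7000 - (4)·0.2667 - (-3)·-1.0361) / (11) = -0.6614
Iteration 2:
  x1 = (-11 - (2)·0.2667 - (-2)·-1.0361 - (-3)·-0.6614) / (11) = -1.4173
  x2 = (-5 - (4)·-1.4173 - (-1)·-1.0361 - (1)·-0.6614) / (9) = 0.0327
  x3 = (0 - (-3)·-1.4173 - (-1)·0.0327 - (-4)·-0.6614) / (12) = -0.5721
  x4 = (2 - (-3)·-1.4173 - (4)·0.0327 - (-3)·-0.5721) / (11) = -0.3726
Change: (0.2827, -0.2340, 0.4640, 0.2888) → max |·| = 0.4640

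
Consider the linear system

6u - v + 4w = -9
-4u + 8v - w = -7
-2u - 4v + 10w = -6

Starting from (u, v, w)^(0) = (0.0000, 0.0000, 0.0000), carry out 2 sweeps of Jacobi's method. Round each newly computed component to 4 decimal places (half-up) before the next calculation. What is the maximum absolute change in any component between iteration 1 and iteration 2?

Iteration 1:
  u = (-9 - (-1)·0.0000 - (4)·0.0000) / (6) = -1.5000
  v = (-7 - (-4)·0.0000 - (-1)·0.0000) / (8) = -0.8750
  w = (-6 - (-2)·0.0000 - (-4)·0.0000) / (10) = -0.6000
Iteration 2:
  u = (-9 - (-1)·-0.8750 - (4)·-0.6000) / (6) = -1.2458
  v = (-7 - (-4)·-1.5000 - (-1)·-0.6000) / (8) = -1.7000
  w = (-6 - (-2)·-1.5000 - (-4)·-0.8750) / (10) = -1.2500
Change: (0.2542, -0.8250, -0.6500) → max |·| = 0.8250

0.8250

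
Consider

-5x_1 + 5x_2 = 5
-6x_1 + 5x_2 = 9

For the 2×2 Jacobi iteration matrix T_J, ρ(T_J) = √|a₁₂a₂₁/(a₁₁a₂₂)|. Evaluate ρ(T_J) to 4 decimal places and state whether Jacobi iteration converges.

a₁₂a₂₁/(a₁₁a₂₂) = (5)·(-6) / ((-5)·(5)) = 1.200000
ρ = √|1.200000| = √1.200000 = 1.0954
ρ > 1, so Jacobi diverges

1.0954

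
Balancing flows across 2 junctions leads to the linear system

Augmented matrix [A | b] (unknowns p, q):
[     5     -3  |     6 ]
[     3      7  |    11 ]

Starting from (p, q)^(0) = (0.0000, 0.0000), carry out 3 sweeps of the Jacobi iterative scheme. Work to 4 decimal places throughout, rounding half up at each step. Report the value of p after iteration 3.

1.8343

Iteration 1:
  p = (6 - (-3)·0.0000) / (5) = 1.2000
  q = (11 - (3)·0.0000) / (7) = 1.5714
Iteration 2:
  p = (6 - (-3)·1.5714) / (5) = 2.1428
  q = (11 - (3)·1.2000) / (7) = 1.0571
Iteration 3:
  p = (6 - (-3)·1.0571) / (5) = 1.8343
  q = (11 - (3)·2.1428) / (7) = 0.6531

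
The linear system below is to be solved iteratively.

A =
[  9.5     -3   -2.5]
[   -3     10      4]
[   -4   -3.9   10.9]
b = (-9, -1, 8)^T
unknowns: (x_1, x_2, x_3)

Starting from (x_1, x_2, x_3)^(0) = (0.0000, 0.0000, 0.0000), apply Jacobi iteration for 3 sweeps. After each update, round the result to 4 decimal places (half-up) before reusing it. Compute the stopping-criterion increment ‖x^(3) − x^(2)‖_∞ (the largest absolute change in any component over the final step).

0.2834

Iteration 1:
  x_1 = (-9 - (-3)·0.0000 - (-2.5)·0.0000) / (9.5) = -0.9474
  x_2 = (-1 - (-3)·0.0000 - (4)·0.0000) / (10) = -0.1000
  x_3 = (8 - (-4)·0.0000 - (-3.9)·0.0000) / (10.9) = 0.7339
Iteration 2:
  x_1 = (-9 - (-3)·-0.1000 - (-2.5)·0.7339) / (9.5) = -0.7858
  x_2 = (-1 - (-3)·-0.9474 - (4)·0.7339) / (10) = -0.6778
  x_3 = (8 - (-4)·-0.9474 - (-3.9)·-0.1000) / (10.9) = 0.3505
Iteration 3:
  x_1 = (-9 - (-3)·-0.6778 - (-2.5)·0.3505) / (9.5) = -1.0692
  x_2 = (-1 - (-3)·-0.7858 - (4)·0.3505) / (10) = -0.4759
  x_3 = (8 - (-4)·-0.7858 - (-3.9)·-0.6778) / (10.9) = 0.2031
Change: (-0.2834, 0.2019, -0.1474) → max |·| = 0.2834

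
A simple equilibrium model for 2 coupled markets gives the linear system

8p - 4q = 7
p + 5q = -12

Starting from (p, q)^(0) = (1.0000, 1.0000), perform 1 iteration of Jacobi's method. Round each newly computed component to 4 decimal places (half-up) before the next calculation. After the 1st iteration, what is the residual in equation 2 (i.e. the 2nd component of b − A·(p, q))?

Iteration 1:
  p = (7 - (-4)·1.0000) / (8) = 1.3750
  q = (-12 - (1)·1.0000) / (5) = -2.6000
Residual b − A·x = (-14.4000, -0.3750)

-0.3750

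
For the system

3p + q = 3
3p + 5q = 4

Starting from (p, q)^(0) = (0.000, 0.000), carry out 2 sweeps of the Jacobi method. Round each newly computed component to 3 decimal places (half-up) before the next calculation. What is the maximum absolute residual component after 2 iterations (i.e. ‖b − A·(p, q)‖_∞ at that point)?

Iteration 1:
  p = (3 - (1)·0.000) / (3) = 1.000
  q = (4 - (3)·0.000) / (5) = 0.800
Iteration 2:
  p = (3 - (1)·0.800) / (3) = 0.733
  q = (4 - (3)·1.000) / (5) = 0.200
Residual b − A·x = (0.601, 0.801); ∞-norm = 0.801

0.801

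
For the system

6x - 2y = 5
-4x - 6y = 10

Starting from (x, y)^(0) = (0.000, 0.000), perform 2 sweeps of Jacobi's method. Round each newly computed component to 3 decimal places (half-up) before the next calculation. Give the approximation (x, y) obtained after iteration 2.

Iteration 1:
  x = (5 - (-2)·0.000) / (6) = 0.833
  y = (10 - (-4)·0.000) / (-6) = -1.667
Iteration 2:
  x = (5 - (-2)·-1.667) / (6) = 0.278
  y = (10 - (-4)·0.833) / (-6) = -2.222

(0.278, -2.222)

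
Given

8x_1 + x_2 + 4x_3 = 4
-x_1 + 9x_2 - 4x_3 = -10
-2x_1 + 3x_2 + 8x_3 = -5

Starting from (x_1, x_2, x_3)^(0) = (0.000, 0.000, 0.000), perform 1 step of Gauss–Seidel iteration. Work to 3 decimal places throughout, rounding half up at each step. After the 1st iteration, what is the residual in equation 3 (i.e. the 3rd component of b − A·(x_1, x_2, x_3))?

0.000

Iteration 1:
  x_1 = (4 - (1)·0.000 - (4)·0.000) / (8) = 0.500
  x_2 = (-10 - (-1)·0.500 - (-4)·0.000) / (9) = -1.056
  x_3 = (-5 - (-2)·0.500 - (3)·-1.056) / (8) = -0.104
Residual b − A·x = (1.472, -0.412, 0.000)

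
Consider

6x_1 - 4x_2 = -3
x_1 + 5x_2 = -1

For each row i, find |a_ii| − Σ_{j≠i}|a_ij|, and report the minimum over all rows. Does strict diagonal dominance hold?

row 1: |6| − (4) = 2
row 2: |5| − (1) = 4
minimum over rows = 2 → strictly diagonally dominant (convergence guaranteed)

2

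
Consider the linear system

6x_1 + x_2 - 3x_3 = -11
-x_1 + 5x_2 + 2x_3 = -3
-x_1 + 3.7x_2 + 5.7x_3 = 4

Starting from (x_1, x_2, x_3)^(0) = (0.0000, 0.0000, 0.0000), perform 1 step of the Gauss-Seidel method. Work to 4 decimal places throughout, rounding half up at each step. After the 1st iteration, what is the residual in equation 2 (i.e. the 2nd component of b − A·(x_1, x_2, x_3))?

Iteration 1:
  x_1 = (-11 - (1)·0.0000 - (-3)·0.0000) / (6) = -1.8333
  x_2 = (-3 - (-1)·-1.8333 - (2)·0.0000) / (5) = -0.9667
  x_3 = (4 - (-1)·-1.8333 - (3.7)·-0.9667) / (5.7) = 1.0076
Residual b − A·x = (3.9893, -2.0150, 0.0002)

-2.0150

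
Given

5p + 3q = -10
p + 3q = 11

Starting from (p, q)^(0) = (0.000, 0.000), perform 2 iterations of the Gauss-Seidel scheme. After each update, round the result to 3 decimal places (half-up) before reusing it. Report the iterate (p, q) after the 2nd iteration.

Iteration 1:
  p = (-10 - (3)·0.000) / (5) = -2.000
  q = (11 - (1)·-2.000) / (3) = 4.333
Iteration 2:
  p = (-10 - (3)·4.333) / (5) = -4.600
  q = (11 - (1)·-4.600) / (3) = 5.200

(-4.600, 5.200)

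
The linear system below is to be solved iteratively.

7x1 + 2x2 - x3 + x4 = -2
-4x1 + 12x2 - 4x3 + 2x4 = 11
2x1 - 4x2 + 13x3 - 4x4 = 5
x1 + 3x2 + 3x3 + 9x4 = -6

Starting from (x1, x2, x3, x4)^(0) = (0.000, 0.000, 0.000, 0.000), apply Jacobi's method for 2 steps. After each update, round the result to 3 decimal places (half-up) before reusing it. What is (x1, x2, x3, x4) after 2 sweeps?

Iteration 1:
  x1 = (-2 - (2)·0.000 - (-1)·0.000 - (1)·0.000) / (7) = -0.286
  x2 = (11 - (-4)·0.000 - (-4)·0.000 - (2)·0.000) / (12) = 0.917
  x3 = (5 - (2)·0.000 - (-4)·0.000 - (-4)·0.000) / (13) = 0.385
  x4 = (-6 - (1)·0.000 - (3)·0.000 - (3)·0.000) / (9) = -0.667
Iteration 2:
  x1 = (-2 - (2)·0.917 - (-1)·0.385 - (1)·-0.667) / (7) = -0.397
  x2 = (11 - (-4)·-0.286 - (-4)·0.385 - (2)·-0.667) / (12) = 1.061
  x3 = (5 - (2)·-0.286 - (-4)·0.917 - (-4)·-0.667) / (13) = 0.506
  x4 = (-6 - (1)·-0.286 - (3)·0.917 - (3)·0.385) / (9) = -1.069

(-0.397, 1.061, 0.506, -1.069)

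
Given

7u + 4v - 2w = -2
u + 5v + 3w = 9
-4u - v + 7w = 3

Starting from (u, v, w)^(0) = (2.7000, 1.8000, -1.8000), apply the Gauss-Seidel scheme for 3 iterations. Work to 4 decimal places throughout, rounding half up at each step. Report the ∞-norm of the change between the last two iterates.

0.4287

Iteration 1:
  u = (-2 - (4)·1.8000 - (-2)·-1.8000) / (7) = -1.8286
  v = (9 - (1)·-1.8286 - (3)·-1.8000) / (5) = 3.2457
  w = (3 - (-4)·-1.8286 - (-1)·3.2457) / (7) = -0.1527
Iteration 2:
  u = (-2 - (4)·3.2457 - (-2)·-0.1527) / (7) = -2.1840
  v = (9 - (1)·-2.1840 - (3)·-0.1527) / (5) = 2.3284
  w = (3 - (-4)·-2.1840 - (-1)·2.3284) / (7) = -0.4868
Iteration 3:
  u = (-2 - (4)·2.3284 - (-2)·-0.4868) / (7) = -1.7553
  v = (9 - (1)·-1.7553 - (3)·-0.4868) / (5) = 2.4431
  w = (3 - (-4)·-1.7553 - (-1)·2.4431) / (7) = -0.2254
Change: (0.4287, 0.1147, 0.2614) → max |·| = 0.4287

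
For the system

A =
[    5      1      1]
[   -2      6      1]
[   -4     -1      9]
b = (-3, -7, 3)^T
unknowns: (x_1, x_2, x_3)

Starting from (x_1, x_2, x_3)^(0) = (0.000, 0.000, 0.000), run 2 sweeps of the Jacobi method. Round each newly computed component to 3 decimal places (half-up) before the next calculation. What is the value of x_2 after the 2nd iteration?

Iteration 1:
  x_1 = (-3 - (1)·0.000 - (1)·0.000) / (5) = -0.600
  x_2 = (-7 - (-2)·0.000 - (1)·0.000) / (6) = -1.167
  x_3 = (3 - (-4)·0.000 - (-1)·0.000) / (9) = 0.333
Iteration 2:
  x_1 = (-3 - (1)·-1.167 - (1)·0.333) / (5) = -0.433
  x_2 = (-7 - (-2)·-0.600 - (1)·0.333) / (6) = -1.422
  x_3 = (3 - (-4)·-0.600 - (-1)·-1.167) / (9) = -0.063

-1.422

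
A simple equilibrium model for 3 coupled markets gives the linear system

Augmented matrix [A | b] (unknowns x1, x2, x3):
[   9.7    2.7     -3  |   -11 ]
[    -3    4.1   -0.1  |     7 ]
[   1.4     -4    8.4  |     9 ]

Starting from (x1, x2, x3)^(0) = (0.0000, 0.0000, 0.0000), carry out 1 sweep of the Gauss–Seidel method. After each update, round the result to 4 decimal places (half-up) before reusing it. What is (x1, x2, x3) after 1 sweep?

Iteration 1:
  x1 = (-11 - (2.7)·0.0000 - (-3)·0.0000) / (9.7) = -1.1340
  x2 = (7 - (-3)·-1.1340 - (-0.1)·0.0000) / (4.1) = 0.8776
  x3 = (9 - (1.4)·-1.1340 - (-4)·0.8776) / (8.4) = 1.6783

(-1.1340, 0.8776, 1.6783)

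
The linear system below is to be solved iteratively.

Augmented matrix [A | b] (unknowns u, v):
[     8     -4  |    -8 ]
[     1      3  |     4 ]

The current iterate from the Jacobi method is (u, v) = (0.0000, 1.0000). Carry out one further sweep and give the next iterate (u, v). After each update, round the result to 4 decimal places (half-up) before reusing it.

One sweep:
  u = (-8 - (-4)·1.0000) / (8) = -0.5000
  v = (4 - (1)·0.0000) / (3) = 1.3333

(-0.5000, 1.3333)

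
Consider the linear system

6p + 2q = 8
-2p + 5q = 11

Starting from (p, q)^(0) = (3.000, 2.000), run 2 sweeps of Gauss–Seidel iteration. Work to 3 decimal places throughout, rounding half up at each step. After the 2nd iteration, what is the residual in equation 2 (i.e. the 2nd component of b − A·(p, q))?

Iteration 1:
  p = (8 - (2)·2.000) / (6) = 0.667
  q = (11 - (-2)·0.667) / (5) = 2.467
Iteration 2:
  p = (8 - (2)·2.467) / (6) = 0.511
  q = (11 - (-2)·0.511) / (5) = 2.404
Residual b − A·x = (0.126, 0.002)

0.002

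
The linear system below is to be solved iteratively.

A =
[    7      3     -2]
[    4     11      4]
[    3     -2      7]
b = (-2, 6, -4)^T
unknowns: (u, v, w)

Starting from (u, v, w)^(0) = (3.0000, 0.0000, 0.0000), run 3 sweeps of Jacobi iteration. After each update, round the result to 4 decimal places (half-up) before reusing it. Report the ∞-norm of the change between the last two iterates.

0.6615

Iteration 1:
  u = (-2 - (3)·0.0000 - (-2)·0.0000) / (7) = -0.2857
  v = (6 - (4)·3.0000 - (4)·0.0000) / (11) = -0.5455
  w = (-4 - (3)·3.0000 - (-2)·0.0000) / (7) = -1.8571
Iteration 2:
  u = (-2 - (3)·-0.5455 - (-2)·-1.8571) / (7) = -0.5825
  v = (6 - (4)·-0.2857 - (4)·-1.8571) / (11) = 1.3247
  w = (-4 - (3)·-0.2857 - (-2)·-0.5455) / (7) = -0.6048
Iteration 3:
  u = (-2 - (3)·1.3247 - (-2)·-0.6048) / (7) = -1.0262
  v = (6 - (4)·-0.5825 - (4)·-0.6048) / (11) = 0.9772
  w = (-4 - (3)·-0.5825 - (-2)·1.3247) / (7) = 0.0567
Change: (-0.4437, -0.3475, 0.6615) → max |·| = 0.6615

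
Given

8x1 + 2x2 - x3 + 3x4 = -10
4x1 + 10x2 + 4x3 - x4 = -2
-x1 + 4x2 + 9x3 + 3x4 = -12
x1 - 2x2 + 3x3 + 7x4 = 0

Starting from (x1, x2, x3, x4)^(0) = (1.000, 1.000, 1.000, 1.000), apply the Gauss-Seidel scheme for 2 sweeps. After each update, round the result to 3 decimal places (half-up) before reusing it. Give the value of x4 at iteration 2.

Iteration 1:
  x1 = (-10 - (2)·1.000 - (-1)·1.000 - (3)·1.000) / (8) = -1.750
  x2 = (-2 - (4)·-1.750 - (4)·1.000 - (-1)·1.000) / (10) = 0.200
  x3 = (-12 - (-1)·-1.750 - (4)·0.200 - (3)·1.000) / (9) = -1.950
  x4 = (0 - (1)·-1.750 - (-2)·0.200 - (3)·-1.950) / (7) = 1.143
Iteration 2:
  x1 = (-10 - (2)·0.200 - (-1)·-1.950 - (3)·1.143) / (8) = -1.972
  x2 = (-2 - (4)·-1.972 - (4)·-1.950 - (-1)·1.143) / (10) = 1.483
  x3 = (-12 - (-1)·-1.972 - (4)·1.483 - (3)·1.143) / (9) = -2.593
  x4 = (0 - (1)·-1.972 - (-2)·1.483 - (3)·-2.593) / (7) = 1.817

1.817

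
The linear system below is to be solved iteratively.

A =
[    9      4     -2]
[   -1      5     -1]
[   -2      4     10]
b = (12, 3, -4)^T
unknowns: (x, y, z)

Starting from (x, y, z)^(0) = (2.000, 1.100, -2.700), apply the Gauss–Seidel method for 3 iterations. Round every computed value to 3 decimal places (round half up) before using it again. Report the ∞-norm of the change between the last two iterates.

Iteration 1:
  x = (12 - (4)·1.100 - (-2)·-2.700) / (9) = 0.244
  y = (3 - (-1)·0.244 - (-1)·-2.700) / (5) = 0.109
  z = (-4 - (-2)·0.244 - (4)·0.109) / (10) = -0.395
Iteration 2:
  x = (12 - (4)·0.109 - (-2)·-0.395) / (9) = 1.197
  y = (3 - (-1)·1.197 - (-1)·-0.395) / (5) = 0.760
  z = (-4 - (-2)·1.197 - (4)·0.760) / (10) = -0.465
Iteration 3:
  x = (12 - (4)·0.760 - (-2)·-0.465) / (9) = 0.892
  y = (3 - (-1)·0.892 - (-1)·-0.465) / (5) = 0.685
  z = (-4 - (-2)·0.892 - (4)·0.685) / (10) = -0.496
Change: (-0.305, -0.075, -0.031) → max |·| = 0.305

0.305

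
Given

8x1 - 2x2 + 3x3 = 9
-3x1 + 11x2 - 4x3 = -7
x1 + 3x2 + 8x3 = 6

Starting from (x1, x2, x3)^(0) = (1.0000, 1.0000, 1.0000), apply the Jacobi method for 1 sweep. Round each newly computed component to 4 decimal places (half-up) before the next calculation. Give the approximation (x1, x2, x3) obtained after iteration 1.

Iteration 1:
  x1 = (9 - (-2)·1.0000 - (3)·1.0000) / (8) = 1.0000
  x2 = (-7 - (-3)·1.0000 - (-4)·1.0000) / (11) = 0.0000
  x3 = (6 - (1)·1.0000 - (3)·1.0000) / (8) = 0.2500

(1.0000, 0.0000, 0.2500)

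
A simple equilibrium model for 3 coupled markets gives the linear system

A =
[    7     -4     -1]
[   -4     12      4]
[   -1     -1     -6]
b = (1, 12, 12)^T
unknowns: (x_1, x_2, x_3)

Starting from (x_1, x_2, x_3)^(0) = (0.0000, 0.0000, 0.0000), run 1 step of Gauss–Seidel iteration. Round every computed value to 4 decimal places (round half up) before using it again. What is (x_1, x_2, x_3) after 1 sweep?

Iteration 1:
  x_1 = (1 - (-4)·0.0000 - (-1)·0.0000) / (7) = 0.1429
  x_2 = (12 - (-4)·0.1429 - (4)·0.0000) / (12) = 1.0476
  x_3 = (12 - (-1)·0.1429 - (-1)·1.0476) / (-6) = -2.1984

(0.1429, 1.0476, -2.1984)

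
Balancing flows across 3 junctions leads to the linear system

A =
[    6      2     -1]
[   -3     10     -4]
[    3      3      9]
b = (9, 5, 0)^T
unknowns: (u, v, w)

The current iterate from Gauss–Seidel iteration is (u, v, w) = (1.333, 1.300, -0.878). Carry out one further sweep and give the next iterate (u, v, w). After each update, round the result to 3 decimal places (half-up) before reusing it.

One sweep:
  u = (9 - (2)·1.300 - (-1)·-0.878) / (6) = 0.920
  v = (5 - (-3)·0.920 - (-4)·-0.878) / (10) = 0.425
  w = (0 - (3)·0.920 - (3)·0.425) / (9) = -0.448

(0.920, 0.425, -0.448)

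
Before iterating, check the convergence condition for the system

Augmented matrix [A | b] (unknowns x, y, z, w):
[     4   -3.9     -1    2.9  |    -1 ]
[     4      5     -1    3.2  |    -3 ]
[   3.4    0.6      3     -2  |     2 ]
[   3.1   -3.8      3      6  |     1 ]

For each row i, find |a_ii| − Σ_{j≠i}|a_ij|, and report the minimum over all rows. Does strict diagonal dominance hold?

-3.9

row 1: |4| − (3.9+1+2.9) = -3.8
row 2: |5| − (4+1+3.2) = -3.2
row 3: |3| − (3.4+0.6+2) = -3
row 4: |6| − (3.1+3.8+3) = -3.9
minimum over rows = -3.9 → not strictly diagonally dominant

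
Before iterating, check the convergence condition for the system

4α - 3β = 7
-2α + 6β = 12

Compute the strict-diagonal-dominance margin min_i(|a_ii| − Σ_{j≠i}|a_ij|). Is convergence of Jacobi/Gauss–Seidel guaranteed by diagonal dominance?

1

row 1: |4| − (3) = 1
row 2: |6| − (2) = 4
minimum over rows = 1 → strictly diagonally dominant (convergence guaranteed)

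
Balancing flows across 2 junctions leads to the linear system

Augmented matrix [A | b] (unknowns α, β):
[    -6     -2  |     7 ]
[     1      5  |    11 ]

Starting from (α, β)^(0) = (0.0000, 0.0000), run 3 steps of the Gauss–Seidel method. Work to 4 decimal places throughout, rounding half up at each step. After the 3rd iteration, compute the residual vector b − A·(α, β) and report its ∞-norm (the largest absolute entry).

Iteration 1:
  α = (7 - (-2)·0.0000) / (-6) = -1.1667
  β = (11 - (1)·-1.1667) / (5) = 2.4333
Iteration 2:
  α = (7 - (-2)·2.4333) / (-6) = -1.9778
  β = (11 - (1)·-1.9778) / (5) = 2.5956
Iteration 3:
  α = (7 - (-2)·2.5956) / (-6) = -2.0319
  β = (11 - (1)·-2.0319) / (5) = 2.6064
Residual b − A·x = (0.0214, -0.0001); ∞-norm = 0.0214

0.0214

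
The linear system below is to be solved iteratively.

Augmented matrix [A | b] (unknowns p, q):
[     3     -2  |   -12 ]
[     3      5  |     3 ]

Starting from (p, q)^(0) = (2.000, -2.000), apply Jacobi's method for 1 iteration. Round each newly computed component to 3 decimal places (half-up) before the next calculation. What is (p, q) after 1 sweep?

(-5.333, -0.600)

Iteration 1:
  p = (-12 - (-2)·-2.000) / (3) = -5.333
  q = (3 - (3)·2.000) / (5) = -0.600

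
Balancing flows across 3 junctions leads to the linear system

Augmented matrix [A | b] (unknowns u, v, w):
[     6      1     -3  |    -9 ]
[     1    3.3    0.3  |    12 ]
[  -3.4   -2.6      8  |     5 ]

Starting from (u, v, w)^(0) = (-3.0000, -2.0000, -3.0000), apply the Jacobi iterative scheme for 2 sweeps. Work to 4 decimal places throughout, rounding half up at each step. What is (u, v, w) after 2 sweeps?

Iteration 1:
  u = (-9 - (1)·-2.0000 - (-3)·-3.0000) / (6) = -2.6667
  v = (12 - (1)·-3.0000 - (0.3)·-3.0000) / (3.3) = 4.8182
  w = (5 - (-3.4)·-3.0000 - (-2.6)·-2.0000) / (8) = -1.3000
Iteration 2:
  u = (-9 - (1)·4.8182 - (-3)·-1.3000) / (6) = -2.9530
  v = (12 - (1)·-2.6667 - (0.3)·-1.3000) / (3.3) = 4.5626
  w = (5 - (-3.4)·-2.6667 - (-2.6)·4.8182) / (8) = 1.0576

(-2.9530, 4.5626, 1.0576)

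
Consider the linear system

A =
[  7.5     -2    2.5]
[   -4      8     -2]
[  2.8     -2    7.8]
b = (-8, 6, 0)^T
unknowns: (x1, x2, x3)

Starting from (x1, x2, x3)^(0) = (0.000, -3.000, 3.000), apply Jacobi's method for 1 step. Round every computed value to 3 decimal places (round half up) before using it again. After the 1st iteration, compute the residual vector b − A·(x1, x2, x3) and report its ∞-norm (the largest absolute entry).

Iteration 1:
  x1 = (-8 - (-2)·-3.000 - (2.5)·3.000) / (7.5) = -2.867
  x2 = (6 - (-4)·0.000 - (-2)·3.000) / (8) = 1.500
  x3 = (0 - (2.8)·0.000 - (-2)·-3.000) / (7.8) = -0.769
Residual b − A·x = (18.425, -19.006, 17.026); ∞-norm = 19.006

19.006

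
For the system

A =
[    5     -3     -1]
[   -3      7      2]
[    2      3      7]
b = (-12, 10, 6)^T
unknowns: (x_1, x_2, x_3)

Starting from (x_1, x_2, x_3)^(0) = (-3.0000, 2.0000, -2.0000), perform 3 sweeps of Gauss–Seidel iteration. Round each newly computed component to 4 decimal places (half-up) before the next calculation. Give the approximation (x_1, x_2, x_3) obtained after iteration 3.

(-1.8428, 0.3466, 1.2351)

Iteration 1:
  x_1 = (-12 - (-3)·2.0000 - (-1)·-2.0000) / (5) = -1.6000
  x_2 = (10 - (-3)·-1.6000 - (2)·-2.0000) / (7) = 1.3143
  x_3 = (6 - (2)·-1.6000 - (3)·1.3143) / (7) = 0.7510
Iteration 2:
  x_1 = (-12 - (-3)·1.3143 - (-1)·0.7510) / (5) = -1.4612
  x_2 = (10 - (-3)·-1.4612 - (2)·0.7510) / (7) = 0.5878
  x_3 = (6 - (2)·-1.4612 - (3)·0.5878) / (7) = 1.0227
Iteration 3:
  x_1 = (-12 - (-3)·0.5878 - (-1)·1.0227) / (5) = -1.8428
  x_2 = (10 - (-3)·-1.8428 - (2)·1.0227) / (7) = 0.3466
  x_3 = (6 - (2)·-1.8428 - (3)·0.3466) / (7) = 1.2351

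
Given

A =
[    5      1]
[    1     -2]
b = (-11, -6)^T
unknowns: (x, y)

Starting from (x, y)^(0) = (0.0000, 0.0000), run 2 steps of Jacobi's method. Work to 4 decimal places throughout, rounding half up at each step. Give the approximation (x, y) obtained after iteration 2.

Iteration 1:
  x = (-11 - (1)·0.0000) / (5) = -2.2000
  y = (-6 - (1)·0.0000) / (-2) = 3.0000
Iteration 2:
  x = (-11 - (1)·3.0000) / (5) = -2.8000
  y = (-6 - (1)·-2.2000) / (-2) = 1.9000

(-2.8000, 1.9000)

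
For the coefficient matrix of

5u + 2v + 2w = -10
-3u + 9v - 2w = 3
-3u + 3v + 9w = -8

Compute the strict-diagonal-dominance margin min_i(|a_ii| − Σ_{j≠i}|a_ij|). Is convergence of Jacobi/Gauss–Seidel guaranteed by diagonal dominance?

row 1: |5| − (2+2) = 1
row 2: |9| − (3+2) = 4
row 3: |9| − (3+3) = 3
minimum over rows = 1 → strictly diagonally dominant (convergence guaranteed)

1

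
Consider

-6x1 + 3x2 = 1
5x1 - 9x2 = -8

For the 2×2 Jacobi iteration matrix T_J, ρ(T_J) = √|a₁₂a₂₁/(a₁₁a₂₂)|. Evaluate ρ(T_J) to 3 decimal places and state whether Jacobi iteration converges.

a₁₂a₂₁/(a₁₁a₂₂) = (3)·(5) / ((-6)·(-9)) = 0.277778
ρ = √|0.277778| = √0.277778 = 0.527
ρ < 1, so Jacobi converges

0.527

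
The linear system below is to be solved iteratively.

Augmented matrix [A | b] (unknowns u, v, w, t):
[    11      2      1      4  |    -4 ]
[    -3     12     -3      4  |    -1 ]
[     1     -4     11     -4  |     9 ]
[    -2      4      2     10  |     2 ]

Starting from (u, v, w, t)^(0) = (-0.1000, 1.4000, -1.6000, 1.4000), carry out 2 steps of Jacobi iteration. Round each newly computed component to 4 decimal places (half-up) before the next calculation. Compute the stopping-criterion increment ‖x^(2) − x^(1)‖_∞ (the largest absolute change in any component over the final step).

1.3144

Iteration 1:
  u = (-4 - (2)·1.4000 - (1)·-1.6000 - (4)·1.4000) / (11) = -0.9818
  v = (-1 - (-3)·-0.1000 - (-3)·-1.6000 - (4)·1.4000) / (12) = -0.9750
  w = (9 - (1)·-0.1000 - (-4)·1.4000 - (-4)·1.4000) / (11) = 1.8455
  t = (2 - (-2)·-0.1000 - (4)·1.4000 - (2)·-1.6000) / (10) = -0.0600
Iteration 2:
  u = (-4 - (2)·-0.9750 - (1)·1.8455 - (4)·-0.0600) / (11) = -0.3323
  v = (-1 - (-3)·-0.9818 - (-3)·1.8455 - (4)·-0.0600) / (12) = 0.1526
  w = (9 - (1)·-0.9818 - (-4)·-0.9750 - (-4)·-0.0600) / (11) = 0.5311
  t = (2 - (-2)·-0.9818 - (4)·-0.9750 - (2)·1.8455) / (10) = 0.0245
Change: (0.6495, 1.1276, -1.3144, 0.0845) → max |·| = 1.3144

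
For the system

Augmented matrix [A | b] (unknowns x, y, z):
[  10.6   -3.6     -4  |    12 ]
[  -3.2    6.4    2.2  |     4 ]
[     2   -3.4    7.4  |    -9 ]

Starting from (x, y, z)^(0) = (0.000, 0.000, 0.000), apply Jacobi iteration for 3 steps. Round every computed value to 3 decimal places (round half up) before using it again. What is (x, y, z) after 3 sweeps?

Iteration 1:
  x = (12 - (-3.6)·0.000 - (-4)·0.000) / (10.6) = 1.132
  y = (4 - (-3.2)·0.000 - (2.2)·0.000) / (6.4) = 0.625
  z = (-9 - (2)·0.000 - (-3.4)·0.000) / (7.4) = -1.216
Iteration 2:
  x = (12 - (-3.6)·0.625 - (-4)·-1.216) / (10.6) = 0.885
  y = (4 - (-3.2)·1.132 - (2.2)·-1.216) / (6.4) = 1.609
  z = (-9 - (2)·1.132 - (-3.4)·0.625) / (7.4) = -1.235
Iteration 3:
  x = (12 - (-3.6)·1.609 - (-4)·-1.235) / (10.6) = 1.212
  y = (4 - (-3.2)·0.885 - (2.2)·-1.235) / (6.4) = 1.492
  z = (-9 - (2)·0.885 - (-3.4)·1.609) / (7.4) = -0.716

(1.212, 1.492, -0.716)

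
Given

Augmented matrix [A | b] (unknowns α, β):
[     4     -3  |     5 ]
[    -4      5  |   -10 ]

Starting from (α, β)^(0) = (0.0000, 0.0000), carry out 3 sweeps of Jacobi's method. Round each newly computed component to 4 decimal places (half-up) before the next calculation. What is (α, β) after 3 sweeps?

Iteration 1:
  α = (5 - (-3)·0.0000) / (4) = 1.2500
  β = (-10 - (-4)·0.0000) / (5) = -2.0000
Iteration 2:
  α = (5 - (-3)·-2.0000) / (4) = -0.2500
  β = (-10 - (-4)·1.2500) / (5) = -1.0000
Iteration 3:
  α = (5 - (-3)·-1.0000) / (4) = 0.5000
  β = (-10 - (-4)·-0.2500) / (5) = -2.2000

(0.5000, -2.2000)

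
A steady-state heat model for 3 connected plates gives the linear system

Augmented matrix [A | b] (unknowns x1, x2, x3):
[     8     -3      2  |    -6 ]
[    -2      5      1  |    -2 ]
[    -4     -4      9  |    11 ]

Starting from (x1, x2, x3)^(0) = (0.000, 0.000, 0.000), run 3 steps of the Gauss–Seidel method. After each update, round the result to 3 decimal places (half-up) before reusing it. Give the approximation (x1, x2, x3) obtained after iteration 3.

Iteration 1:
  x1 = (-6 - (-3)·0.000 - (2)·0.000) / (8) = -0.750
  x2 = (-2 - (-2)·-0.750 - (1)·0.000) / (5) = -0.700
  x3 = (11 - (-4)·-0.750 - (-4)·-0.700) / (9) = 0.578
Iteration 2:
  x1 = (-6 - (-3)·-0.700 - (2)·0.578) / (8) = -1.157
  x2 = (-2 - (-2)·-1.157 - (1)·0.578) / (5) = -0.978
  x3 = (11 - (-4)·-1.157 - (-4)·-0.978) / (9) = 0.273
Iteration 3:
  x1 = (-6 - (-3)·-0.978 - (2)·0.273) / (8) = -1.185
  x2 = (-2 - (-2)·-1.185 - (1)·0.273) / (5) = -0.929
  x3 = (11 - (-4)·-1.185 - (-4)·-0.929) / (9) = 0.283

(-1.185, -0.929, 0.283)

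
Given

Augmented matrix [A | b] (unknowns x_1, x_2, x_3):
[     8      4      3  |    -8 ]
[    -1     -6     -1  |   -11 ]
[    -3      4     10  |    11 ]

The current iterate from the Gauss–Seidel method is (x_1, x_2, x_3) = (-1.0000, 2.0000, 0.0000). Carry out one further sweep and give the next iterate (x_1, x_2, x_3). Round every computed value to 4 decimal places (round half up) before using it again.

One sweep:
  x_1 = (-8 - (4)·2.0000 - (3)·0.0000) / (8) = -2.0000
  x_2 = (-11 - (-1)·-2.0000 - (-1)·0.0000) / (-6) = 2.1667
  x_3 = (11 - (-3)·-2.0000 - (4)·2.1667) / (10) = -0.3667

(-2.0000, 2.1667, -0.3667)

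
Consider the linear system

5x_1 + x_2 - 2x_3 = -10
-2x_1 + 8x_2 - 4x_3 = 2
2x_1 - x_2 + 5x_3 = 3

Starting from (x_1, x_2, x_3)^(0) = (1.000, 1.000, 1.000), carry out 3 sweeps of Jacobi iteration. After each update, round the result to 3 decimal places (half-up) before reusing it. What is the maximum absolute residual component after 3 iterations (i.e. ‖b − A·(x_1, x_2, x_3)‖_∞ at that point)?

Iteration 1:
  x_1 = (-10 - (1)·1.000 - (-2)·1.000) / (5) = -1.800
  x_2 = (2 - (-2)·1.000 - (-4)·1.000) / (8) = 1.000
  x_3 = (3 - (2)·1.000 - (-1)·1.000) / (5) = 0.400
Iteration 2:
  x_1 = (-10 - (1)·1.000 - (-2)·0.400) / (5) = -2.040
  x_2 = (2 - (-2)·-1.800 - (-4)·0.400) / (8) = 0.000
  x_3 = (3 - (2)·-1.800 - (-1)·1.000) / (5) = 1.520
Iteration 3:
  x_1 = (-10 - (1)·0.000 - (-2)·1.520) / (5) = -1.392
  x_2 = (2 - (-2)·-2.040 - (-4)·1.520) / (8) = 0.500
  x_3 = (3 - (2)·-2.040 - (-1)·0.000) / (5) = 1.416
Residual b − A·x = (-0.708, 0.880, -0.796); ∞-norm = 0.880

0.880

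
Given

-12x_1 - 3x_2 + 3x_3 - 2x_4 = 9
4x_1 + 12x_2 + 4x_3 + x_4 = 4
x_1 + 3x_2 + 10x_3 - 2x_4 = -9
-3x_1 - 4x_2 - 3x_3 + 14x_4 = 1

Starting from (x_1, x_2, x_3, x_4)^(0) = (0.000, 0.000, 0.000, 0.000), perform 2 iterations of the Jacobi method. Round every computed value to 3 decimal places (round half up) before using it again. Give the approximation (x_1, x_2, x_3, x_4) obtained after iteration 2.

Iteration 1:
  x_1 = (9 - (-3)·0.000 - (3)·0.000 - (-2)·0.000) / (-12) = -0.750
  x_2 = (4 - (4)·0.000 - (4)·0.000 - (1)·0.000) / (12) = 0.333
  x_3 = (-9 - (1)·0.000 - (3)·0.000 - (-2)·0.000) / (10) = -0.900
  x_4 = (1 - (-3)·0.000 - (-4)·0.000 - (-3)·0.000) / (14) = 0.071
Iteration 2:
  x_1 = (9 - (-3)·0.333 - (3)·-0.900 - (-2)·0.071) / (-12) = -1.070
  x_2 = (4 - (4)·-0.750 - (4)·-0.900 - (1)·0.071) / (12) = 0.877
  x_3 = (-9 - (1)·-0.750 - (3)·0.333 - (-2)·0.071) / (10) = -0.911
  x_4 = (1 - (-3)·-0.750 - (-4)·0.333 - (-3)·-0.900) / (14) = -0.187

(-1.070, 0.877, -0.911, -0.187)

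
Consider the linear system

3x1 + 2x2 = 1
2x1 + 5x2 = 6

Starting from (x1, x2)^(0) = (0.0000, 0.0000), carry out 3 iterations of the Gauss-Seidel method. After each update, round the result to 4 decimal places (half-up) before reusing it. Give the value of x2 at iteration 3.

1.4270

Iteration 1:
  x1 = (1 - (2)·0.0000) / (3) = 0.3333
  x2 = (6 - (2)·0.3333) / (5) = 1.0667
Iteration 2:
  x1 = (1 - (2)·1.0667) / (3) = -0.3778
  x2 = (6 - (2)·-0.3778) / (5) = 1.3511
Iteration 3:
  x1 = (1 - (2)·1.3511) / (3) = -0.5674
  x2 = (6 - (2)·-0.5674) / (5) = 1.4270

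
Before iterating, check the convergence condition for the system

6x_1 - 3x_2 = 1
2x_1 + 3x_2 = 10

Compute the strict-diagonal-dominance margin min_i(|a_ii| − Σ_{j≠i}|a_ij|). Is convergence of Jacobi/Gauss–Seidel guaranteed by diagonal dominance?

row 1: |6| − (3) = 3
row 2: |3| − (2) = 1
minimum over rows = 1 → strictly diagonally dominant (convergence guaranteed)

1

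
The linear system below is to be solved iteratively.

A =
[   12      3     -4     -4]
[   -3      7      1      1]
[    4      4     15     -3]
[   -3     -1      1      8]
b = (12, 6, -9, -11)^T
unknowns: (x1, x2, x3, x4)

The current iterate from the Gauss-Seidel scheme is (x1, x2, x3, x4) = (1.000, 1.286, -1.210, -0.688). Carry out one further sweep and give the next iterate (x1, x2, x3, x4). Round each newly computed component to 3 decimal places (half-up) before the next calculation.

(0.046, 1.148, -1.056, -1.082)

One sweep:
  x1 = (12 - (3)·1.286 - (-4)·-1.210 - (-4)·-0.688) / (12) = 0.046
  x2 = (6 - (-3)·0.046 - (1)·-1.210 - (1)·-0.688) / (7) = 1.148
  x3 = (-9 - (4)·0.046 - (4)·1.148 - (-3)·-0.688) / (15) = -1.056
  x4 = (-11 - (-3)·0.046 - (-1)·1.148 - (1)·-1.056) / (8) = -1.082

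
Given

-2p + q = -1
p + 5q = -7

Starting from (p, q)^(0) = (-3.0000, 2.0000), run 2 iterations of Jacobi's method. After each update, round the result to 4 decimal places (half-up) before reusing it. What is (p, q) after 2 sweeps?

(0.1000, -1.7000)

Iteration 1:
  p = (-1 - (1)·2.0000) / (-2) = 1.5000
  q = (-7 - (1)·-3.0000) / (5) = -0.8000
Iteration 2:
  p = (-1 - (1)·-0.8000) / (-2) = 0.1000
  q = (-7 - (1)·1.5000) / (5) = -1.7000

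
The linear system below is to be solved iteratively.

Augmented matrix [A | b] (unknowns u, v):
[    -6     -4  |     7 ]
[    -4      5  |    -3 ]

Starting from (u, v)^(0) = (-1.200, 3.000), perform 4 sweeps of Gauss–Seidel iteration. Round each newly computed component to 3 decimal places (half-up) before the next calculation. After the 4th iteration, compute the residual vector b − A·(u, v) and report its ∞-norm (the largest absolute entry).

3.726

Iteration 1:
  u = (7 - (-4)·3.000) / (-6) = -3.167
  v = (-3 - (-4)·-3.167) / (5) = -3.134
Iteration 2:
  u = (7 - (-4)·-3.134) / (-6) = 0.923
  v = (-3 - (-4)·0.923) / (5) = 0.138
Iteration 3:
  u = (7 - (-4)·0.138) / (-6) = -1.259
  v = (-3 - (-4)·-1.259) / (5) = -1.607
Iteration 4:
  u = (7 - (-4)·-1.607) / (-6) = -0.095
  v = (-3 - (-4)·-0.095) / (5) = -0.676
Residual b − A·x = (3.726, 0.000); ∞-norm = 3.726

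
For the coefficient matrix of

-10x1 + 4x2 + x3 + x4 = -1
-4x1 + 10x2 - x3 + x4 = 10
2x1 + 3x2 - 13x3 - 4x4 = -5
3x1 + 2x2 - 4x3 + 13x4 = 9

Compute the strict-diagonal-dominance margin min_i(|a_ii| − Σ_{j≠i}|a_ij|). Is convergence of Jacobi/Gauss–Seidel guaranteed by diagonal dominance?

row 1: |-10| − (4+1+1) = 4
row 2: |10| − (4+1+1) = 4
row 3: |-13| − (2+3+4) = 4
row 4: |13| − (3+2+4) = 4
minimum over rows = 4 → strictly diagonally dominant (convergence guaranteed)

4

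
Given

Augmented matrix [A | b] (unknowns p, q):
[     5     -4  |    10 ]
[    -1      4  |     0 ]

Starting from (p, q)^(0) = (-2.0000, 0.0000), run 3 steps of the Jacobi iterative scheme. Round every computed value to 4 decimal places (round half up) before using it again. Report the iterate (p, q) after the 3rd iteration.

(2.4000, 0.4000)

Iteration 1:
  p = (10 - (-4)·0.0000) / (5) = 2.0000
  q = (0 - (-1)·-2.0000) / (4) = -0.5000
Iteration 2:
  p = (10 - (-4)·-0.5000) / (5) = 1.6000
  q = (0 - (-1)·2.0000) / (4) = 0.5000
Iteration 3:
  p = (10 - (-4)·0.5000) / (5) = 2.4000
  q = (0 - (-1)·1.6000) / (4) = 0.4000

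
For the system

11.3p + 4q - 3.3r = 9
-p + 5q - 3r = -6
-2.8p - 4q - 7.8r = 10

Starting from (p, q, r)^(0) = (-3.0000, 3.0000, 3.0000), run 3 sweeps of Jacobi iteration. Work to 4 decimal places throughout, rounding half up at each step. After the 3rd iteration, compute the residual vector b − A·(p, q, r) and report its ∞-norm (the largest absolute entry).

4.4384

Iteration 1:
  p = (9 - (4)·3.0000 - (-3.3)·3.0000) / (11.3) = 0.6106
  q = (-6 - (-1)·-3.0000 - (-3)·3.0000) / (5) = 0.0000
  r = (10 - (-2.8)·-3.0000 - (-4)·3.0000) / (-7.8) = -1.7436
Iteration 2:
  p = (9 - (4)·0.0000 - (-3.3)·-1.7436) / (11.3) = 0.2873
  q = (-6 - (-1)·0.6106 - (-3)·-1.7436) / (5) = -2.1240
  r = (10 - (-2.8)·0.6106 - (-4)·0.0000) / (-7.8) = -1.5012
Iteration 3:
  p = (9 - (4)·-2.1240 - (-3.3)·-1.5012) / (11.3) = 1.1099
  q = (-6 - (-1)·0.2873 - (-3)·-1.5012) / (5) = -2.0433
  r = (10 - (-2.8)·0.2873 - (-4)·-2.1240) / (-7.8) = -0.2960
Residual b − A·x = (3.6545, 4.4384, 2.6257); ∞-norm = 4.4384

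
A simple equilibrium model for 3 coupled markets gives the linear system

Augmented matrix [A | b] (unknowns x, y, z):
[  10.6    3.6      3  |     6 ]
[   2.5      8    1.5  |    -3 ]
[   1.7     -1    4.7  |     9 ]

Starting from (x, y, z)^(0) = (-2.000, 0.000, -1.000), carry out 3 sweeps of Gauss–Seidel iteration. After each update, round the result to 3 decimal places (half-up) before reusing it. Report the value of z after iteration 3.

1.618

Iteration 1:
  x = (6 - (3.6)·0.000 - (3)·-1.000) / (10.6) = 0.849
  y = (-3 - (2.5)·0.849 - (1.5)·-1.000) / (8) = -0.453
  z = (9 - (1.7)·0.849 - (-1)·-0.453) / (4.7) = 1.511
Iteration 2:
  x = (6 - (3.6)·-0.453 - (3)·1.511) / (10.6) = 0.292
  y = (-3 - (2.5)·0.292 - (1.5)·1.511) / (8) = -0.750
  z = (9 - (1.7)·0.292 - (-1)·-0.750) / (4.7) = 1.650
Iteration 3:
  x = (6 - (3.6)·-0.750 - (3)·1.650) / (10.6) = 0.354
  y = (-3 - (2.5)·0.354 - (1.5)·1.650) / (8) = -0.795
  z = (9 - (1.7)·0.354 - (-1)·-0.795) / (4.7) = 1.618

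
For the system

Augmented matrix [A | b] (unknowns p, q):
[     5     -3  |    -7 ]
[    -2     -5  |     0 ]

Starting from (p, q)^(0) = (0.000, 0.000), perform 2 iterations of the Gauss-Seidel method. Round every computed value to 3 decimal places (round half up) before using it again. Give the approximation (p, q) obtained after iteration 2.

Iteration 1:
  p = (-7 - (-3)·0.000) / (5) = -1.400
  q = (0 - (-2)·-1.400) / (-5) = 0.560
Iteration 2:
  p = (-7 - (-3)·0.560) / (5) = -1.064
  q = (0 - (-2)·-1.064) / (-5) = 0.426

(-1.064, 0.426)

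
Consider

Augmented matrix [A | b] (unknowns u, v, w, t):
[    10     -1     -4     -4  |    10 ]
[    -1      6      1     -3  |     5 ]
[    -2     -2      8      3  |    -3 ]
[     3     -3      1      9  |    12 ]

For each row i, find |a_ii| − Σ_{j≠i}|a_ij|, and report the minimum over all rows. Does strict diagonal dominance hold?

1

row 1: |10| − (1+4+4) = 1
row 2: |6| − (1+1+3) = 1
row 3: |8| − (2+2+3) = 1
row 4: |9| − (3+3+1) = 2
minimum over rows = 1 → strictly diagonally dominant (convergence guaranteed)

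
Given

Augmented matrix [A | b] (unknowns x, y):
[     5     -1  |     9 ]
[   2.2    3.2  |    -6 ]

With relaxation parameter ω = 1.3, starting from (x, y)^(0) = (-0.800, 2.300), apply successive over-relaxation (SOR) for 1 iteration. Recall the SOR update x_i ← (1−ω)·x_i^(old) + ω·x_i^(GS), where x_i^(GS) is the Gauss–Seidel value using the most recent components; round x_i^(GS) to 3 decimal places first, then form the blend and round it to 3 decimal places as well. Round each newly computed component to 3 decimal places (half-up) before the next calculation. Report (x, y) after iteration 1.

Iteration 1:
  x: GS value = (9 - (-1)·2.300) / (5) = 2.260;  x ← (1−ω)·-0.800 + ω·2.260 = 3.178
  y: GS value = (-6 - (2.2)·3.178) / (3.2) = -4.060;  y ← (1−ω)·2.300 + ω·-4.060 = -5.968

(3.178, -5.968)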